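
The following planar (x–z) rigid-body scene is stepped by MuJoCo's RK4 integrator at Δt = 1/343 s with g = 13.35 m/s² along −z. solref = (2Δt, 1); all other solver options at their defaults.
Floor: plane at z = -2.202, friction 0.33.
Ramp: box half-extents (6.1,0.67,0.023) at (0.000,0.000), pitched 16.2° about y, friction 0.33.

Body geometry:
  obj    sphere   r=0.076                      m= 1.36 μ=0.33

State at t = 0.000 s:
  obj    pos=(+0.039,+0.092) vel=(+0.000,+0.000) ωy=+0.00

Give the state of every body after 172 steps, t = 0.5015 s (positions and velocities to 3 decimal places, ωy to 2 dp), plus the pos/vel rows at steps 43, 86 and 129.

State at t = 0.5015 s:
  obj    pos=(+0.360,-0.002) vel=(+1.281,-0.372) ωy=+17.55

Key-timestep trajectory:
   step    t(s)  obj.x    obj.z    obj.vx   obj.vz 
     43  0.1254   +0.059  +0.086  +0.320  -0.093
     86  0.2507   +0.119  +0.068  +0.641  -0.186
    129  0.3761   +0.220  +0.039  +0.961  -0.279


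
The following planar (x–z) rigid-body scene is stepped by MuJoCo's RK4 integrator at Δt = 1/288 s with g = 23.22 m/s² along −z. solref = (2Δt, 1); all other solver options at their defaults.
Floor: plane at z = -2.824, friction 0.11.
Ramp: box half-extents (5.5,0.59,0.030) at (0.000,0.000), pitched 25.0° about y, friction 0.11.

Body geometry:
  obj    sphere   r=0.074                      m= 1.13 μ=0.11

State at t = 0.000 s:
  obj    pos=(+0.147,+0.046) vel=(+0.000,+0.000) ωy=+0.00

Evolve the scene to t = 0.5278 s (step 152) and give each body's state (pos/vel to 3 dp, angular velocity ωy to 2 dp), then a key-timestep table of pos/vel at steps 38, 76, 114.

State at t = 0.5278 s:
  obj    pos=(+1.094,-0.395) vel=(+3.586,-1.676) ωy=+41.25

Key-timestep trajectory:
   step    t(s)  obj.x    obj.z    obj.vx   obj.vz 
     38  0.1319   +0.206  +0.019  +0.900  -0.409
     76  0.2639   +0.384  -0.064  +1.794  -0.835
    114  0.3958   +0.679  -0.202  +2.692  -1.250


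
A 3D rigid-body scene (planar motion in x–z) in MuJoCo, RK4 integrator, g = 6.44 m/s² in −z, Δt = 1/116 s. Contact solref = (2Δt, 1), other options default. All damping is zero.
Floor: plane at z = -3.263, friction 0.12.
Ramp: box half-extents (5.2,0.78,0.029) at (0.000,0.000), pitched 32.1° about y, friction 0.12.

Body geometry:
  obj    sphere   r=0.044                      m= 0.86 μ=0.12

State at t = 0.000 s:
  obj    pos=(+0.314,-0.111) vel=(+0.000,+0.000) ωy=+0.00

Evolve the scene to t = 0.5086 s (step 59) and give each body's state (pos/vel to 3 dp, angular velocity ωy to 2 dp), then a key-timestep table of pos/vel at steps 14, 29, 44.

State at t = 0.5086 s:
  obj    pos=(+0.617,-0.301) vel=(+1.195,-0.742) ωy=+18.95

Key-timestep trajectory:
   step    t(s)  obj.x    obj.z    obj.vx   obj.vz 
     14  0.1207   +0.331  -0.122  +0.285  -0.173
     29  0.2500   +0.387  -0.157  +0.575  -0.390
     44  0.3793   +0.483  -0.217  +0.891  -0.553


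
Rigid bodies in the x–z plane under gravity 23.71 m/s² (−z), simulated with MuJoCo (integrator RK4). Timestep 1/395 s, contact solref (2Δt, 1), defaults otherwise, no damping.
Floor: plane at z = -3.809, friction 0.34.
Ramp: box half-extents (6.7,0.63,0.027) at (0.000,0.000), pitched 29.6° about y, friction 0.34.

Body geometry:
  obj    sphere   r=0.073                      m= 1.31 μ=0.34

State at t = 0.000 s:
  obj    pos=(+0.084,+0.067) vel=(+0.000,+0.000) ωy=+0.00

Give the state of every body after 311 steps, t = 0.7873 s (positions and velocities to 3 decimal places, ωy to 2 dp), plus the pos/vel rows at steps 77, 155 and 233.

State at t = 0.7873 s:
  obj    pos=(+2.339,-1.214) vel=(+5.727,-3.253) ωy=+90.21

Key-timestep trajectory:
   step    t(s)  obj.x    obj.z    obj.vx   obj.vz 
     77  0.1949   +0.222  -0.011  +1.418  -0.806
    155  0.3924   +0.644  -0.251  +2.854  -1.621
    233  0.5899   +1.350  -0.652  +4.291  -2.437


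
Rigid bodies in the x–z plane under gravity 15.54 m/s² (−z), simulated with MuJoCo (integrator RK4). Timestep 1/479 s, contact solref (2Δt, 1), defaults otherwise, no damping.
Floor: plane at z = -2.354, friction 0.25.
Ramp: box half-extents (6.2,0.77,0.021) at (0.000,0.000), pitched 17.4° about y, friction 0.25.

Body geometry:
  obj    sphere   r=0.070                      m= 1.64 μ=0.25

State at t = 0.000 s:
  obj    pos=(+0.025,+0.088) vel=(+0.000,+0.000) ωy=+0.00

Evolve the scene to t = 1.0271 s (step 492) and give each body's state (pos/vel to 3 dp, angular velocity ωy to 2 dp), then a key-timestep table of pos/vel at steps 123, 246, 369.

State at t = 1.0271 s:
  obj    pos=(+1.696,-0.436) vel=(+3.253,-1.020) ωy=+48.70

Key-timestep trajectory:
   step    t(s)  obj.x    obj.z    obj.vx   obj.vz 
    123  0.2568   +0.129  +0.055  +0.813  -0.255
    246  0.5136   +0.443  -0.043  +1.627  -0.510
    369  0.7704   +0.965  -0.207  +2.440  -0.765


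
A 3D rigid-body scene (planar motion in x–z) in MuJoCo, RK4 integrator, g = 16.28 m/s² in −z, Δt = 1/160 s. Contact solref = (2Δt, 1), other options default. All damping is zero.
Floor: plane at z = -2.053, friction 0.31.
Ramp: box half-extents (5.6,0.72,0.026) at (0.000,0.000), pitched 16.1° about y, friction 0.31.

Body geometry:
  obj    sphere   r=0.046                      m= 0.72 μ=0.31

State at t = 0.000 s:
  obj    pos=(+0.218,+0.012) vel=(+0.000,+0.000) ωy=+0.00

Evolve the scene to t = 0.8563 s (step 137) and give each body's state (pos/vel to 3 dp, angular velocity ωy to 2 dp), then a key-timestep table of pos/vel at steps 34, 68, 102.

State at t = 0.8563 s:
  obj    pos=(+1.354,-0.316) vel=(+2.653,-0.766) ωy=+60.02

Key-timestep trajectory:
   step    t(s)  obj.x    obj.z    obj.vx   obj.vz 
     34  0.2125   +0.288  -0.008  +0.659  -0.190
     68  0.4250   +0.498  -0.069  +1.317  -0.380
    102  0.6375   +0.848  -0.170  +1.975  -0.570


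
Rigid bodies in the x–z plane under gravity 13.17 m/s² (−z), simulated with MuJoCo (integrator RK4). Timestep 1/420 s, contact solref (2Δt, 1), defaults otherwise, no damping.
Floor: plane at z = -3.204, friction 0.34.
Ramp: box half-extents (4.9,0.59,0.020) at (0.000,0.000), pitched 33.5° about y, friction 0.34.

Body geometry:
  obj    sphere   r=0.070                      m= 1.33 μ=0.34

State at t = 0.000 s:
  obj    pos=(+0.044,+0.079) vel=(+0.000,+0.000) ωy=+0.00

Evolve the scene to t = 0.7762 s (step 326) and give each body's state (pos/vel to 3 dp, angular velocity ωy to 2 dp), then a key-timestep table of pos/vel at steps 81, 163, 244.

State at t = 0.7762 s:
  obj    pos=(+1.348,-0.785) vel=(+3.361,-2.224) ωy=+57.57

Key-timestep trajectory:
   step    t(s)  obj.x    obj.z    obj.vx   obj.vz 
     81  0.1929   +0.125  +0.026  +0.835  -0.553
    163  0.3881   +0.370  -0.137  +1.680  -1.112
    244  0.5810   +0.775  -0.405  +2.515  -1.665


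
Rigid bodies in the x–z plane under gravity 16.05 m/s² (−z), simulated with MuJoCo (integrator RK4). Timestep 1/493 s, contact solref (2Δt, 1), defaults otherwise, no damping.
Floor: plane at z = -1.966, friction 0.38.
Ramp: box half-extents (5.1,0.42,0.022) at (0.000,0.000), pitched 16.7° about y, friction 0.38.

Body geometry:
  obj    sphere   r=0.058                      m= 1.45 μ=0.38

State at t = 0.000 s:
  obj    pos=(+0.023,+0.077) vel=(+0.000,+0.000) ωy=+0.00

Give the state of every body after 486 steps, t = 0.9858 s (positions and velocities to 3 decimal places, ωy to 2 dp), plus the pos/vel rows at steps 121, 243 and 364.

State at t = 0.9858 s:
  obj    pos=(+1.556,-0.383) vel=(+3.111,-0.933) ωy=+55.99

Key-timestep trajectory:
   step    t(s)  obj.x    obj.z    obj.vx   obj.vz 
    121  0.2454   +0.118  +0.048  +0.775  -0.232
    243  0.4929   +0.406  -0.038  +1.555  -0.467
    364  0.7383   +0.883  -0.181  +2.330  -0.699


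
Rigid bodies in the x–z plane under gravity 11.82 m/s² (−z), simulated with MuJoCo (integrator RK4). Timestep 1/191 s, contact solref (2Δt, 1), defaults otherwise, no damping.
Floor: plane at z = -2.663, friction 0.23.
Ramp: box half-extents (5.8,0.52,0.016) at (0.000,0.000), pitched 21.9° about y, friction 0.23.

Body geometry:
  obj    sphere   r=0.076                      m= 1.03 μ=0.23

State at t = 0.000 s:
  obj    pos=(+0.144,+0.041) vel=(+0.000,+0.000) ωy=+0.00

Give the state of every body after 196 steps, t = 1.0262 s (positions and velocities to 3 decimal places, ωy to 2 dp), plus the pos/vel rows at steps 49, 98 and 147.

State at t = 1.0262 s:
  obj    pos=(+1.683,-0.577) vel=(+2.998,-1.205) ωy=+42.51

Key-timestep trajectory:
   step    t(s)  obj.x    obj.z    obj.vx   obj.vz 
     49  0.2565   +0.240  +0.003  +0.750  -0.301
     98  0.5131   +0.529  -0.113  +1.499  -0.603
    147  0.7696   +1.010  -0.307  +2.249  -0.904


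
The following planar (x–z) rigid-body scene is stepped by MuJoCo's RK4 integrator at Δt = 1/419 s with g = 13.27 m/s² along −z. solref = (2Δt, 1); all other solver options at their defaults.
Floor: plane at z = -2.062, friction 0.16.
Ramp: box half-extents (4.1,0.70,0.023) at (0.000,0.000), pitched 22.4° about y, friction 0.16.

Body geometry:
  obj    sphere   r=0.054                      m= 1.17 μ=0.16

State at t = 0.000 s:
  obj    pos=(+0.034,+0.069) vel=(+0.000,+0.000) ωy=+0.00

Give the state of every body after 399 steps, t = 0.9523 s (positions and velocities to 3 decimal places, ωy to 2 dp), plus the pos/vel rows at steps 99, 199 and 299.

State at t = 0.9523 s:
  obj    pos=(+1.548,-0.555) vel=(+3.180,-1.311) ωy=+63.69

Key-timestep trajectory:
   step    t(s)  obj.x    obj.z    obj.vx   obj.vz 
     99  0.2363   +0.127  +0.031  +0.789  -0.325
    199  0.4749   +0.411  -0.086  +1.586  -0.654
    299  0.7136   +0.884  -0.281  +2.383  -0.982


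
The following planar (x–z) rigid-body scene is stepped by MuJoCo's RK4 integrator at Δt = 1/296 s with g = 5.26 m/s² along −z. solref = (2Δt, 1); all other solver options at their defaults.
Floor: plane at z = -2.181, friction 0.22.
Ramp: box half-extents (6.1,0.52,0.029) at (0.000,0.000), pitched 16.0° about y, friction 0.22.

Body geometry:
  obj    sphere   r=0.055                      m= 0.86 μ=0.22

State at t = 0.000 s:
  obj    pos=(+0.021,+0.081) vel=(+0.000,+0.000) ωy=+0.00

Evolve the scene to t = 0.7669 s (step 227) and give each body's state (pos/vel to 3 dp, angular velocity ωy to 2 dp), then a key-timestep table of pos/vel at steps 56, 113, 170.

State at t = 0.7669 s:
  obj    pos=(+0.314,-0.003) vel=(+0.763,-0.219) ωy=+14.44

Key-timestep trajectory:
   step    t(s)  obj.x    obj.z    obj.vx   obj.vz 
     56  0.1892   +0.039  +0.076  +0.188  -0.054
    113  0.3818   +0.094  +0.061  +0.380  -0.109
    170  0.5743   +0.185  +0.034  +0.572  -0.164


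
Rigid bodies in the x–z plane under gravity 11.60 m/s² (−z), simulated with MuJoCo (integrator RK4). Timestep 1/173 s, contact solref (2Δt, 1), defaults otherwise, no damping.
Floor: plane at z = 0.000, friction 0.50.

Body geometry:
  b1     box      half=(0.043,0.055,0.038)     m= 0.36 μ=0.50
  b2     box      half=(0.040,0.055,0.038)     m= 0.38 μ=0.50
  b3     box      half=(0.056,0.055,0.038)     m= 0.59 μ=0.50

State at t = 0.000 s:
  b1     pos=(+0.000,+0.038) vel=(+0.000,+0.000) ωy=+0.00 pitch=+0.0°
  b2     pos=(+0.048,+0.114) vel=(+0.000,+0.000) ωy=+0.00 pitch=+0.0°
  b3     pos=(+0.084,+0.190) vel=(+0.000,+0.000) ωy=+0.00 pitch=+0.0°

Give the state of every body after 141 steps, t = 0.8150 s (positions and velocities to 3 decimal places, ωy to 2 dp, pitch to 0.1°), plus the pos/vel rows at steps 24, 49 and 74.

State at t = 0.8150 s:
  b1     pos=(+0.000,+0.038) vel=(+0.000,+0.000) ωy=+0.00 pitch=+0.0°
  b2     pos=(+0.093,+0.040) vel=(+0.000,+0.000) ωy=+0.00 pitch=+90.0°
  b3     pos=(+0.307,+0.038) vel=(+0.000,+0.000) ωy=+0.00 pitch=+180.0°

Key-timestep trajectory:
   step    t(s)  b1.x    b1.z    b1.vx   b1.vz   b2.x    b2.z    b2.vx   b2.vz   b3.x    b3.z    b3.vx   b3.vz 
     24  0.1387   +0.000  +0.038  -0.003  +0.000   +0.059  +0.110  +0.182  -0.084   +0.117  +0.171  +0.497  -0.391
     49  0.2832   +0.000  +0.038  +0.000  +0.000   +0.094  +0.037  -0.008  -0.551   +0.209  +0.055  +0.779  -0.209
     74  0.4277   +0.000  +0.038  +0.000  +0.000   +0.093  +0.040  +0.000  +0.000   +0.274  +0.062  +0.485  -0.217


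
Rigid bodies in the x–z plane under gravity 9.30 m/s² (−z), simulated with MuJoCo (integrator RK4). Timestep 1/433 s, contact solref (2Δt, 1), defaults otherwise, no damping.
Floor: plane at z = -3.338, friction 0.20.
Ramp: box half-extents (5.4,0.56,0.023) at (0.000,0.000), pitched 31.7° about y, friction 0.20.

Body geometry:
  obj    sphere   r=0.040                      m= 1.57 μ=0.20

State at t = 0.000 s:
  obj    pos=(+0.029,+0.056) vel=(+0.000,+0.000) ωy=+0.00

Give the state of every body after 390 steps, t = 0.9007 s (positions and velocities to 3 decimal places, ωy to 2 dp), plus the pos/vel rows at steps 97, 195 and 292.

State at t = 0.9007 s:
  obj    pos=(+1.234,-0.688) vel=(+2.675,-1.652) ωy=+78.59

Key-timestep trajectory:
   step    t(s)  obj.x    obj.z    obj.vx   obj.vz 
     97  0.2240   +0.104  +0.010  +0.665  -0.411
    195  0.4503   +0.330  -0.130  +1.338  -0.826
    292  0.6744   +0.704  -0.361  +2.003  -1.237


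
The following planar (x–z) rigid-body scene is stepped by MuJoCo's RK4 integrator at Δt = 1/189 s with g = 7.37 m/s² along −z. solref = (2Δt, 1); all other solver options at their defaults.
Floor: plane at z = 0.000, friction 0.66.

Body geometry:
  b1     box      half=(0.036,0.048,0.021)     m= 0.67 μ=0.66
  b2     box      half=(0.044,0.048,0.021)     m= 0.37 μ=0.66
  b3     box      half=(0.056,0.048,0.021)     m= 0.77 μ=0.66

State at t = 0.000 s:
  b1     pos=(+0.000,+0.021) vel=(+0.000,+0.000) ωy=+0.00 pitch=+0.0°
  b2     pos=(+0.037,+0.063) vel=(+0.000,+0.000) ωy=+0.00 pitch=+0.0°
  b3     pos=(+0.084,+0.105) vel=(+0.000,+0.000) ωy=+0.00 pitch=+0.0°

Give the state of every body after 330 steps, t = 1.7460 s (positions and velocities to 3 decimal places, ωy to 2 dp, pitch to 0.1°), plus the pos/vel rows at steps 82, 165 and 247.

State at t = 1.7460 s:
  b1     pos=(-0.001,+0.021) vel=(+0.000,+0.000) ωy=+0.00 pitch=+0.0°
  b2     pos=(+0.056,+0.049) vel=(+0.000,+0.000) ωy=-0.01 pitch=+61.1°
  b3     pos=(+0.119,+0.054) vel=(+0.000,+0.000) ωy=-0.01 pitch=+43.8°

Key-timestep trajectory:
   step    t(s)  b1.x    b1.z    b1.vx   b1.vz   b2.x    b2.z    b2.vx   b2.vz   b3.x    b3.z    b3.vx   b3.vz 
     82  0.4339   +0.000  +0.021  +0.000  +0.000   +0.056  +0.049  -0.001  +0.001   +0.119  +0.054  +0.000  +0.000
    165  0.8730   +0.000  +0.021  +0.000  +0.000   +0.056  +0.049  +0.000  +0.000   +0.119  +0.054  +0.000  +0.000
    247  1.3069   +0.000  +0.021  +0.000  +0.000   +0.056  +0.049  +0.000  +0.000   +0.119  +0.054  +0.000  +0.000


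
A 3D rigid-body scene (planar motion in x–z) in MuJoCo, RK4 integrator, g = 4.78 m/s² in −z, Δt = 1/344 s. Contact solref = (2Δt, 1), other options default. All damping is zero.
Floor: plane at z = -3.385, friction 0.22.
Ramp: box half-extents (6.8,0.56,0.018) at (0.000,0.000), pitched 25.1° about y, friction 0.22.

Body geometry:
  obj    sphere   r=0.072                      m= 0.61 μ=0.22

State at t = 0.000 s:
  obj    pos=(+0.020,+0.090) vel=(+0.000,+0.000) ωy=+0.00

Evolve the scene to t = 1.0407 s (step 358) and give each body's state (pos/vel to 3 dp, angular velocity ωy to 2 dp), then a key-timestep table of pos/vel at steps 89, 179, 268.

State at t = 1.0407 s:
  obj    pos=(+0.730,-0.243) vel=(+1.365,-0.639) ωy=+20.93

Key-timestep trajectory:
   step    t(s)  obj.x    obj.z    obj.vx   obj.vz 
     89  0.2587   +0.064  +0.069  +0.339  -0.159
    179  0.5203   +0.198  +0.007  +0.683  -0.320
    268  0.7791   +0.418  -0.096  +1.022  -0.479


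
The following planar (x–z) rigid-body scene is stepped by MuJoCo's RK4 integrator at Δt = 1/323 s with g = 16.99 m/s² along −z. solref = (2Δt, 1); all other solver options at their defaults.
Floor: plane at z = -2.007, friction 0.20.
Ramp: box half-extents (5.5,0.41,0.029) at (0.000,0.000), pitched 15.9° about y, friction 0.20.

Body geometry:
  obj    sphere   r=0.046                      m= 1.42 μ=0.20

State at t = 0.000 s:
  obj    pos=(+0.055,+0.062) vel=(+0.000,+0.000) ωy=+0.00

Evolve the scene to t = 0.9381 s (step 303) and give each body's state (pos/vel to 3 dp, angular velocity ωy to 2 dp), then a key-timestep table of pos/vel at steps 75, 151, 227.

State at t = 0.9381 s:
  obj    pos=(+1.462,-0.338) vel=(+3.000,-0.854) ωy=+67.79

Key-timestep trajectory:
   step    t(s)  obj.x    obj.z    obj.vx   obj.vz 
     75  0.2322   +0.141  +0.038  +0.743  -0.212
    151  0.4675   +0.405  -0.037  +1.495  -0.426
    227  0.7028   +0.845  -0.163  +2.247  -0.640


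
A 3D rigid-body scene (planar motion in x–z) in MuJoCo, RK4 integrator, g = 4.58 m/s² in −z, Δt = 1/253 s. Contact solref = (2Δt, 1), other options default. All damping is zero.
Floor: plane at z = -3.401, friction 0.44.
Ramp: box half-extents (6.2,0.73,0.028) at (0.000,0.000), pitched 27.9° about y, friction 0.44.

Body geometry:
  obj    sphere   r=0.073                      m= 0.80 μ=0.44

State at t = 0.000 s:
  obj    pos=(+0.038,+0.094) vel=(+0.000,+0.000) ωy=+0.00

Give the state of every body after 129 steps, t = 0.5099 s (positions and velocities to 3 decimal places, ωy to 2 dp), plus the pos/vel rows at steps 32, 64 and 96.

State at t = 0.5099 s:
  obj    pos=(+0.214,+0.001) vel=(+0.690,-0.365) ωy=+10.69

Key-timestep trajectory:
   step    t(s)  obj.x    obj.z    obj.vx   obj.vz 
     32  0.1265   +0.049  +0.088  +0.171  -0.091
     64  0.2530   +0.081  +0.071  +0.342  -0.181
     96  0.3794   +0.135  +0.043  +0.513  -0.272


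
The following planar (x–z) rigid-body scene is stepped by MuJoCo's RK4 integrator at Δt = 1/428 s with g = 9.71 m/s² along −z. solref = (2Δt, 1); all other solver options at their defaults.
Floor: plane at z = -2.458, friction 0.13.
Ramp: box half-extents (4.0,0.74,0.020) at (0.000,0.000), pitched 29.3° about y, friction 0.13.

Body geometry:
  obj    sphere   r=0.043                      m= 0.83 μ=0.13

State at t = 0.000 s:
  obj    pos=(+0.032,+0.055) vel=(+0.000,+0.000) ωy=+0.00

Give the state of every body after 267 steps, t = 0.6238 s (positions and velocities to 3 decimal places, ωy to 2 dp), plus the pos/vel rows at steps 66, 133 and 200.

State at t = 0.6238 s:
  obj    pos=(+0.651,-0.293) vel=(+1.986,-1.116) ωy=+39.91

Key-timestep trajectory:
   step    t(s)  obj.x    obj.z    obj.vx   obj.vz 
     66  0.1542   +0.070  +0.033  +0.488  -0.284
    133  0.3107   +0.185  -0.032  +0.992  -0.549
    200  0.4673   +0.379  -0.141  +1.484  -0.843


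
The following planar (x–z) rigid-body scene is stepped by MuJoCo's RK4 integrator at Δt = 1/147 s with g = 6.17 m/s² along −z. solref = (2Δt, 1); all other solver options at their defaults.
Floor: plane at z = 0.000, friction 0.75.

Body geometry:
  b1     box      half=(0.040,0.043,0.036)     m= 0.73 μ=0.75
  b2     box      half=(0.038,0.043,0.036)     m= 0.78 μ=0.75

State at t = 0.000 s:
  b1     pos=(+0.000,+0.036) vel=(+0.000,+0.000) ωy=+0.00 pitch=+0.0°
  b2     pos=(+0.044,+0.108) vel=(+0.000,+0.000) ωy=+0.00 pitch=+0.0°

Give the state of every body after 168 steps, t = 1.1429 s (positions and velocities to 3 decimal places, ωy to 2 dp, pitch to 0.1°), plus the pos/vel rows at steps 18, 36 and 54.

State at t = 1.1429 s:
  b1     pos=(+0.000,+0.036) vel=(+0.000,+0.000) ωy=+0.00 pitch=+0.0°
  b2     pos=(+0.086,+0.038) vel=(+0.000,+0.000) ωy=+0.00 pitch=+90.0°

Key-timestep trajectory:
   step    t(s)  b1.x    b1.z    b1.vx   b1.vz   b2.x    b2.z    b2.vx   b2.vz 
     18  0.1224   +0.000  +0.036  +0.000  +0.000   +0.047  +0.107  +0.061  -0.012
     36  0.2449   +0.000  +0.036  +0.000  +0.000   +0.062  +0.101  +0.184  -0.134
     54  0.3673   +0.000  +0.036  +0.000  +0.000   +0.087  +0.050  +0.208  -0.776


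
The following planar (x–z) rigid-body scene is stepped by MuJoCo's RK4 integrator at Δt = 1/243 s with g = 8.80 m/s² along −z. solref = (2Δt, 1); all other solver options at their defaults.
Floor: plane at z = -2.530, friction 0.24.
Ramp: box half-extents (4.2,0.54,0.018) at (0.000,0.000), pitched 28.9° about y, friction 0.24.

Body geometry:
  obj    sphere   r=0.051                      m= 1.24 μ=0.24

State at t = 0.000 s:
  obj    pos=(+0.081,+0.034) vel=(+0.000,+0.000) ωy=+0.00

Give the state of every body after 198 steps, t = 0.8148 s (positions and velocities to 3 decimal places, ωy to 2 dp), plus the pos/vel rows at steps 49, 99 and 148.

State at t = 0.8148 s:
  obj    pos=(+0.964,-0.453) vel=(+2.167,-1.196) ωy=+48.52

Key-timestep trajectory:
   step    t(s)  obj.x    obj.z    obj.vx   obj.vz 
     49  0.2016   +0.135  +0.004  +0.536  -0.296
     99  0.4074   +0.302  -0.088  +1.084  -0.598
    148  0.6091   +0.574  -0.238  +1.620  -0.894


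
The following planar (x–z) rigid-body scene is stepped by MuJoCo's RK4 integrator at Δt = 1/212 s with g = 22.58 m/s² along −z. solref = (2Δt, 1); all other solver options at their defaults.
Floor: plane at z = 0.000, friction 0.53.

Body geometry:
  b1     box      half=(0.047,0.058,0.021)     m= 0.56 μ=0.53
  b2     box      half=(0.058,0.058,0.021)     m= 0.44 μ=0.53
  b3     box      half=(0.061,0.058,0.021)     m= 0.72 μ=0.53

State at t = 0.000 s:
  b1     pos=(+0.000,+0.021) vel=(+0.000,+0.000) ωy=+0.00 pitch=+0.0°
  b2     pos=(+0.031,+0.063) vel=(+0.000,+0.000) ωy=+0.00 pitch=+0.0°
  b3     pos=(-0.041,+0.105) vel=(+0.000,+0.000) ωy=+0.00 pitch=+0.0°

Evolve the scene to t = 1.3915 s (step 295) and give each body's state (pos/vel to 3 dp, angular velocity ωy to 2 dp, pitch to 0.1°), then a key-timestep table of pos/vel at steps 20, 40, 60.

State at t = 1.3915 s:
  b1     pos=(+0.001,+0.021) vel=(+0.000,+0.000) ωy=+0.00 pitch=+0.0°
  b2     pos=(+0.032,+0.063) vel=(+0.000,+0.000) ωy=+0.00 pitch=+0.0°
  b3     pos=(-0.168,+0.021) vel=(+0.000,+0.000) ωy=+0.00 pitch=+180.0°

Key-timestep trajectory:
   step    t(s)  b1.x    b1.z    b1.vx   b1.vz   b2.x    b2.z    b2.vx   b2.vz   b3.x    b3.z    b3.vx   b3.vz 
     20  0.0943   +0.000  +0.021  +0.000  +0.000   +0.031  +0.063  +0.001  +0.000   -0.053  +0.087  -0.216  -0.568
     40  0.1887   +0.001  +0.021  +0.000  +0.001   +0.032  +0.063  +0.001  +0.001   -0.100  +0.064  -0.534  -0.019
     60  0.2830   +0.001  +0.021  +0.000  +0.000   +0.032  +0.063  +0.000  +0.000   -0.160  +0.030  -0.696  -1.031


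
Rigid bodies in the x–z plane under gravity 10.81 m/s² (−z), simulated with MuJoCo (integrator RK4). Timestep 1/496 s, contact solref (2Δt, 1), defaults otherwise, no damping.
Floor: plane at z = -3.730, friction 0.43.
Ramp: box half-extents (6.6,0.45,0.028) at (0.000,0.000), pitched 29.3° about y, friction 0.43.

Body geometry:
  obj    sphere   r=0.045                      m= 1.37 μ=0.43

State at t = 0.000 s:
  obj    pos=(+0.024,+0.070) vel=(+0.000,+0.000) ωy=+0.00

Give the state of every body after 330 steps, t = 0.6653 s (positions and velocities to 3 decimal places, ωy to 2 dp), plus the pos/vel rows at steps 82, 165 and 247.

State at t = 0.6653 s:
  obj    pos=(+0.753,-0.339) vel=(+2.192,-1.230) ωy=+55.86

Key-timestep trajectory:
   step    t(s)  obj.x    obj.z    obj.vx   obj.vz 
     82  0.1653   +0.069  +0.045  +0.545  -0.306
    165  0.3327   +0.206  -0.032  +1.096  -0.615
    247  0.4980   +0.433  -0.159  +1.641  -0.921


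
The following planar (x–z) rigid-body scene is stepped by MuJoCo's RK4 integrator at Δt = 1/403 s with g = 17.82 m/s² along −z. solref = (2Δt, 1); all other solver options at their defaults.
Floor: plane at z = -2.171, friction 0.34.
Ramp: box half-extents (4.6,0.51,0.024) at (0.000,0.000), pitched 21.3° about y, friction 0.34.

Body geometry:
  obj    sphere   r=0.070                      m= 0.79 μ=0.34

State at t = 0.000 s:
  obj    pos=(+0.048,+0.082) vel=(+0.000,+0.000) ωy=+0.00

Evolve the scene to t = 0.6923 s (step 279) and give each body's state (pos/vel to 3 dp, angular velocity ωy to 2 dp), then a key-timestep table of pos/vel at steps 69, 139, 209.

State at t = 0.6923 s:
  obj    pos=(+1.080,-0.320) vel=(+2.982,-1.163) ωy=+45.72

Key-timestep trajectory:
   step    t(s)  obj.x    obj.z    obj.vx   obj.vz 
     69  0.1712   +0.111  +0.058  +0.738  -0.288
    139  0.3449   +0.304  -0.018  +1.486  -0.579
    209  0.5186   +0.627  -0.144  +2.234  -0.871


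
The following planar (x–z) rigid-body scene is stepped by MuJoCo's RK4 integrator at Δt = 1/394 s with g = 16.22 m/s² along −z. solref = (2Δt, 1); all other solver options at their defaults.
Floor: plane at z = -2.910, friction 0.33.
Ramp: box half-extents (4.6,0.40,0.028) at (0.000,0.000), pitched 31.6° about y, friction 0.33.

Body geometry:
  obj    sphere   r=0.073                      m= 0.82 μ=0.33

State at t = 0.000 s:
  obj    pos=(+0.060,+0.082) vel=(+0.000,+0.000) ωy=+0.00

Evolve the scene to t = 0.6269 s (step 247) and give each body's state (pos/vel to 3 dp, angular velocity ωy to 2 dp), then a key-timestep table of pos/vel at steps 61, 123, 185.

State at t = 0.6269 s:
  obj    pos=(+1.076,-0.543) vel=(+3.242,-1.994) ωy=+52.13

Key-timestep trajectory:
   step    t(s)  obj.x    obj.z    obj.vx   obj.vz 
     61  0.1548   +0.122  +0.044  +0.801  -0.493
    123  0.3122   +0.312  -0.073  +1.614  -0.993
    185  0.4695   +0.630  -0.269  +2.428  -1.494


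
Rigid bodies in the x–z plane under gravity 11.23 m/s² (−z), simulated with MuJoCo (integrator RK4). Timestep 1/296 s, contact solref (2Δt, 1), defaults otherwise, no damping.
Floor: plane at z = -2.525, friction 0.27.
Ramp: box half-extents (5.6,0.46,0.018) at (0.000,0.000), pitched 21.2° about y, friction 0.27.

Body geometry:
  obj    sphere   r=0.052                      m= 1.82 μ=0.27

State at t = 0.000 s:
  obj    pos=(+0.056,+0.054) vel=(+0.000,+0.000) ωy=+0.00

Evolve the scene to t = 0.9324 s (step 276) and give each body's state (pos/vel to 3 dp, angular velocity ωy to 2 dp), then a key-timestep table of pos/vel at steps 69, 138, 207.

State at t = 0.9324 s:
  obj    pos=(+1.232,-0.403) vel=(+2.522,-0.978) ωy=+52.01

Key-timestep trajectory:
   step    t(s)  obj.x    obj.z    obj.vx   obj.vz 
     69  0.2331   +0.129  +0.025  +0.630  -0.245
    138  0.4662   +0.350  -0.061  +1.261  -0.489
    207  0.6993   +0.717  -0.203  +1.891  -0.734


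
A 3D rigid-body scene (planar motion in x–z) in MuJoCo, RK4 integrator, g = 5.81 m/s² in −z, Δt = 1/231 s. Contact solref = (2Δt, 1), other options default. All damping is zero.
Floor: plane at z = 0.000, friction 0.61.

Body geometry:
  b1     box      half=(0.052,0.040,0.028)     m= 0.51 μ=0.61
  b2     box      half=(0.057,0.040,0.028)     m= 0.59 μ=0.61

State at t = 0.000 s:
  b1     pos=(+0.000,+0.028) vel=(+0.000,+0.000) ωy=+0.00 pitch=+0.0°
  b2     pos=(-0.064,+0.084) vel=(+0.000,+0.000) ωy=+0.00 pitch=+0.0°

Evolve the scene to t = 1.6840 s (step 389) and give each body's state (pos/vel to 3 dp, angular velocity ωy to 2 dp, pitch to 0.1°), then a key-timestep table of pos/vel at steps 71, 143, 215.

State at t = 1.6840 s:
  b1     pos=(+0.000,+0.028) vel=(+0.000,+0.000) ωy=+0.00 pitch=+0.0°
  b2     pos=(-0.123,+0.057) vel=(+0.000,+0.000) ωy=+0.00 pitch=-90.0°

Key-timestep trajectory:
   step    t(s)  b1.x    b1.z    b1.vx   b1.vz   b2.x    b2.z    b2.vx   b2.vz 
     71  0.3074   +0.000  +0.028  +0.000  +0.000   -0.097  +0.063  -0.146  -0.001
    143  0.6190   +0.000  +0.028  +0.000  +0.000   -0.136  +0.062  +0.010  -0.003
    215  0.9307   +0.000  +0.028  +0.000  +0.000   -0.124  +0.057  -0.087  +0.021


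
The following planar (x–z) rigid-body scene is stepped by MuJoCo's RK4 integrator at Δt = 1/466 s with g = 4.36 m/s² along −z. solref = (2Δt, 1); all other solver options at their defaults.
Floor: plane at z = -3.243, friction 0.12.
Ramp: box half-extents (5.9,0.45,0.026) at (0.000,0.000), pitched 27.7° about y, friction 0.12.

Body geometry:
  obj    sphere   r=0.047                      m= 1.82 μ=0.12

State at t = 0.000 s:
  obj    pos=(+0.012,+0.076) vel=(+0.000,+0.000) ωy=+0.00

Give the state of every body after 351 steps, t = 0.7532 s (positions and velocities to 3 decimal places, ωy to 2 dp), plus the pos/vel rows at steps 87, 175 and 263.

State at t = 0.7532 s:
  obj    pos=(+0.405,-0.130) vel=(+1.045,-0.544) ωy=+18.53

Key-timestep trajectory:
   step    t(s)  obj.x    obj.z    obj.vx   obj.vz 
     87  0.1867   +0.036  +0.063  +0.260  -0.134
    175  0.3755   +0.110  +0.025  +0.518  -0.281
    263  0.5644   +0.233  -0.040  +0.782  -0.410


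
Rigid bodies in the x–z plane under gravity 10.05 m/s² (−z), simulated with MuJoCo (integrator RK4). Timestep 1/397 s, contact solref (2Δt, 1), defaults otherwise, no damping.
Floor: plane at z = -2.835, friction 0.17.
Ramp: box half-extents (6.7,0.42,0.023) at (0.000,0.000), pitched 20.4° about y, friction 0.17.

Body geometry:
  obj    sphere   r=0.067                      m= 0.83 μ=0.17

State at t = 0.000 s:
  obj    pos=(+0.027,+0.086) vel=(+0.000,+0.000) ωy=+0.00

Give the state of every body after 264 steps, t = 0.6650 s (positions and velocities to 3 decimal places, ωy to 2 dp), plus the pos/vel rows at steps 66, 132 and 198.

State at t = 0.6650 s:
  obj    pos=(+0.546,-0.107) vel=(+1.560,-0.580) ωy=+24.83

Key-timestep trajectory:
   step    t(s)  obj.x    obj.z    obj.vx   obj.vz 
     66  0.1662   +0.059  +0.074  +0.390  -0.145
    132  0.3325   +0.157  +0.038  +0.780  -0.290
    198  0.4987   +0.319  -0.023  +1.170  -0.435


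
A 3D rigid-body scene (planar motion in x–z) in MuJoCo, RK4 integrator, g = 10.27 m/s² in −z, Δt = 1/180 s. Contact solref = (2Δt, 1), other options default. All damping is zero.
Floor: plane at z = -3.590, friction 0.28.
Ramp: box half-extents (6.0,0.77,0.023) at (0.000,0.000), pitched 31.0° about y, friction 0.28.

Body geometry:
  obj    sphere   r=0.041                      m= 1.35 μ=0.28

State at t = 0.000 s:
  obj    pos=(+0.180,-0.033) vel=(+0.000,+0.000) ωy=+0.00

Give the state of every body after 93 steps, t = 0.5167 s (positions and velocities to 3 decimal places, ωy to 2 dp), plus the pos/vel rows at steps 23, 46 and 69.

State at t = 0.5167 s:
  obj    pos=(+0.612,-0.293) vel=(+1.673,-1.005) ωy=+47.58

Key-timestep trajectory:
   step    t(s)  obj.x    obj.z    obj.vx   obj.vz 
     23  0.1278   +0.206  -0.049  +0.414  -0.249
     46  0.2556   +0.286  -0.097  +0.828  -0.497
     69  0.3833   +0.418  -0.176  +1.242  -0.746


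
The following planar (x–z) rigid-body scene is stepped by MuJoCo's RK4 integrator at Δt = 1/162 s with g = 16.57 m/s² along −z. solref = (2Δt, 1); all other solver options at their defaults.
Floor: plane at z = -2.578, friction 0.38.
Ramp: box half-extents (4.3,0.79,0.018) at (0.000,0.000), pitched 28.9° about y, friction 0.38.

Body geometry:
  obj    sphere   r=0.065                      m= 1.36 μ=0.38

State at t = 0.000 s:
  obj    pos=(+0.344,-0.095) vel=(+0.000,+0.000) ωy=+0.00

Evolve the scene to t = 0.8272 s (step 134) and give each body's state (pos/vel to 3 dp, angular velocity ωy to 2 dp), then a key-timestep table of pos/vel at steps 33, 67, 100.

State at t = 0.8272 s:
  obj    pos=(+2.057,-1.041) vel=(+4.142,-2.287) ωy=+72.77

Key-timestep trajectory:
   step    t(s)  obj.x    obj.z    obj.vx   obj.vz 
     33  0.2037   +0.448  -0.153  +1.020  -0.563
     67  0.4136   +0.772  -0.332  +2.071  -1.143
    100  0.6173   +1.298  -0.622  +3.091  -1.706


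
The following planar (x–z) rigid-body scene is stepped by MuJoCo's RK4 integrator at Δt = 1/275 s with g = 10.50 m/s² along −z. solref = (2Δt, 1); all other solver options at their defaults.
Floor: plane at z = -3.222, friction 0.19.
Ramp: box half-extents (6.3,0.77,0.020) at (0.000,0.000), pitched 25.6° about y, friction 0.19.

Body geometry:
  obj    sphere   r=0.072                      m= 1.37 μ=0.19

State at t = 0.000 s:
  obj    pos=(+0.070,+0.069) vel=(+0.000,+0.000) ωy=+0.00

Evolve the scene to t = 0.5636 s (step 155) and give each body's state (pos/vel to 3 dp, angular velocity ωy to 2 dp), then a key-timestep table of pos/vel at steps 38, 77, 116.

State at t = 0.5636 s:
  obj    pos=(+0.534,-0.154) vel=(+1.647,-0.789) ωy=+25.36

Key-timestep trajectory:
   step    t(s)  obj.x    obj.z    obj.vx   obj.vz 
     38  0.1382   +0.098  +0.055  +0.404  -0.194
     77  0.2800   +0.185  +0.014  +0.818  -0.392
    116  0.4218   +0.330  -0.056  +1.233  -0.591


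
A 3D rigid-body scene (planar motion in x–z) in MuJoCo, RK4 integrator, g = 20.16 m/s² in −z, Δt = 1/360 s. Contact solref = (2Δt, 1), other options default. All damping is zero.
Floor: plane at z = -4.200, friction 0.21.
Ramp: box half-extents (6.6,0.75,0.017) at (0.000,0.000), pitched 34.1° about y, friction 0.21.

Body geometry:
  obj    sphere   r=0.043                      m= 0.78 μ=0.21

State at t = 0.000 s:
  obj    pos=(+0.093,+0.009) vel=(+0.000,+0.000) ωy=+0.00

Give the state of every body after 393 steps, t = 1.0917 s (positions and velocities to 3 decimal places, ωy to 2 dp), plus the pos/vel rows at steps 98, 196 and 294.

State at t = 1.0917 s:
  obj    pos=(+4.077,-2.688) vel=(+7.298,-4.941) ωy=+204.93

Key-timestep trajectory:
   step    t(s)  obj.x    obj.z    obj.vx   obj.vz 
     98  0.2722   +0.341  -0.158  +1.820  -1.232
    196  0.5444   +1.084  -0.662  +3.640  -2.464
    294  0.8167   +2.323  -1.500  +5.460  -3.697


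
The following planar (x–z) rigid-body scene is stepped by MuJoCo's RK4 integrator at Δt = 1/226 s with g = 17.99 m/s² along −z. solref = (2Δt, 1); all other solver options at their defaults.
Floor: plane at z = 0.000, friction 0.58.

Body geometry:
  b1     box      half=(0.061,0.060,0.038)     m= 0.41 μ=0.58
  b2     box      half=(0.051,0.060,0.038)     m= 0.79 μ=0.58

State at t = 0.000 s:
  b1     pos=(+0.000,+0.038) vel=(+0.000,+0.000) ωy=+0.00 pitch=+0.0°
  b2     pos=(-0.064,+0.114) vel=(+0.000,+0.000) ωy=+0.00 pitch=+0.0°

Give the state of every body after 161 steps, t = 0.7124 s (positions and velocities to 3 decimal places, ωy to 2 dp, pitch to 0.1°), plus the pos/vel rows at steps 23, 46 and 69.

State at t = 0.7124 s:
  b1     pos=(+0.000,+0.038) vel=(+0.000,+0.000) ωy=+0.00 pitch=+0.0°
  b2     pos=(-0.112,+0.051) vel=(+0.000,+0.000) ωy=+0.00 pitch=-90.0°

Key-timestep trajectory:
   step    t(s)  b1.x    b1.z    b1.vx   b1.vz   b2.x    b2.z    b2.vx   b2.vz 
     23  0.1018   +0.000  +0.038  +0.001  +0.000   -0.069  +0.113  -0.108  -0.021
     46  0.2035   +0.000  +0.038  +0.000  +0.000   -0.092  +0.098  -0.350  -0.467
     69  0.3053   +0.000  +0.038  +0.000  +0.000   -0.115  +0.053  +0.093  -0.036


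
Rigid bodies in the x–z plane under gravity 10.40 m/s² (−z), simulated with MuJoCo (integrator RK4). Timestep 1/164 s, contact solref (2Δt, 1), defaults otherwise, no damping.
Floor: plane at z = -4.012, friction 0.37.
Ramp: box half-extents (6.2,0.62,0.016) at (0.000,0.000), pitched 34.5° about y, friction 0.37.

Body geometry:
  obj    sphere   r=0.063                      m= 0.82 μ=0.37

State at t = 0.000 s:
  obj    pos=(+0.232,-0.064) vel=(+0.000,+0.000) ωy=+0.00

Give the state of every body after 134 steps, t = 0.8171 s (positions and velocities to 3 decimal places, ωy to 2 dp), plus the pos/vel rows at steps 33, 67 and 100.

State at t = 0.8171 s:
  obj    pos=(+1.390,-0.859) vel=(+2.833,-1.947) ωy=+54.56

Key-timestep trajectory:
   step    t(s)  obj.x    obj.z    obj.vx   obj.vz 
     33  0.2012   +0.302  -0.112  +0.698  -0.480
     67  0.4085   +0.522  -0.263  +1.417  -0.974
    100  0.6098   +0.877  -0.507  +2.115  -1.453


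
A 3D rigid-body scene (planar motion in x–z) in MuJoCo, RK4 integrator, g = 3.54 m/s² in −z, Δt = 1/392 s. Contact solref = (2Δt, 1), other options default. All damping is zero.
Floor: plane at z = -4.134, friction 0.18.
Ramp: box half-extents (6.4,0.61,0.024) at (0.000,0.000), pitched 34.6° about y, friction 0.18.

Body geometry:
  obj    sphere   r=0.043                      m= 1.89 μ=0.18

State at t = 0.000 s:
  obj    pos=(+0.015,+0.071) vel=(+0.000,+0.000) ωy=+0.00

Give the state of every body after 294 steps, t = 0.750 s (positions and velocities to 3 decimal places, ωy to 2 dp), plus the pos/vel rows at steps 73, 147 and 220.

State at t = 0.750 s:
  obj    pos=(+0.359,-0.166) vel=(+0.917,-0.633) ωy=+22.84

Key-timestep trajectory:
   step    t(s)  obj.x    obj.z    obj.vx   obj.vz 
     73  0.1862   +0.036  +0.056  +0.228  -0.157
    147  0.3750   +0.101  +0.012  +0.460  -0.315
    220  0.5612   +0.208  -0.062  +0.689  -0.468


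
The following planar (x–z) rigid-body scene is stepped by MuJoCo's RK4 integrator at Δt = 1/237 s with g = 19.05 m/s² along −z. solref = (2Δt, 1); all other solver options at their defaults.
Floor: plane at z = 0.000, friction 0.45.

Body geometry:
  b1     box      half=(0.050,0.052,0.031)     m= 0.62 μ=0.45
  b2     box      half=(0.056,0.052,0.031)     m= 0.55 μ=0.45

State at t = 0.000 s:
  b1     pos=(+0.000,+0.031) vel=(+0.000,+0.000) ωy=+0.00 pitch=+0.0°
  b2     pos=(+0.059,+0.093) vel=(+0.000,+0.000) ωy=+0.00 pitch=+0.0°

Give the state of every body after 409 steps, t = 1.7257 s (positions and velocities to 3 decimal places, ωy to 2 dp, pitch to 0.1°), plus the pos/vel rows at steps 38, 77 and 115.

State at t = 1.7257 s:
  b1     pos=(+0.000,+0.031) vel=(+0.000,+0.000) ωy=+0.00 pitch=+0.0°
  b2     pos=(+0.114,+0.056) vel=(+0.000,+0.000) ωy=+0.00 pitch=+90.0°

Key-timestep trajectory:
   step    t(s)  b1.x    b1.z    b1.vx   b1.vz   b2.x    b2.z    b2.vx   b2.vz 
     38  0.1603   +0.000  +0.031  +0.000  +0.000   +0.091  +0.061  +0.507  +0.054
     77  0.3249   +0.000  +0.031  +0.000  +0.000   +0.130  +0.062  -0.075  -0.018
    115  0.4852   +0.000  +0.031  +0.000  +0.000   +0.112  +0.057  +0.197  -0.105


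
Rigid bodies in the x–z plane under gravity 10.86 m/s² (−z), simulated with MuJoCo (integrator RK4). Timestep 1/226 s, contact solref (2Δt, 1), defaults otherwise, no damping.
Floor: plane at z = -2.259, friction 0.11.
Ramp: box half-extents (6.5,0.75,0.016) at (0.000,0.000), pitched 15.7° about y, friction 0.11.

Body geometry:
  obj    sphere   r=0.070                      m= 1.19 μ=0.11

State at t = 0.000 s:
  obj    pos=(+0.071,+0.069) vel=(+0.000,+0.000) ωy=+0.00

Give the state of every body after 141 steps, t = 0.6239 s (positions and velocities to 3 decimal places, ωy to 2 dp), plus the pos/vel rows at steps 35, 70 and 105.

State at t = 0.6239 s:
  obj    pos=(+0.464,-0.041) vel=(+1.261,-0.354) ωy=+18.70

Key-timestep trajectory:
   step    t(s)  obj.x    obj.z    obj.vx   obj.vz 
     35  0.1549   +0.095  +0.063  +0.313  -0.088
     70  0.3097   +0.168  +0.042  +0.626  -0.176
    105  0.4646   +0.289  +0.008  +0.939  -0.264


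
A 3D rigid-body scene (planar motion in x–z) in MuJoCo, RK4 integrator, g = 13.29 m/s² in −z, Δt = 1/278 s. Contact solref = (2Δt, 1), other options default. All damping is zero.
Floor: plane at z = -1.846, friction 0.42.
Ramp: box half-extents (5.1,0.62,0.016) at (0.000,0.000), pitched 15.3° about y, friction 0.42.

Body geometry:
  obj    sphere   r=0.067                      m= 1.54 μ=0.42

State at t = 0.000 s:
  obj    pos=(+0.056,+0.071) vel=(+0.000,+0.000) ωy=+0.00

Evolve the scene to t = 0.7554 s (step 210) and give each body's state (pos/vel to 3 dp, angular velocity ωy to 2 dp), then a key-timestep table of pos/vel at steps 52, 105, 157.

State at t = 0.7554 s:
  obj    pos=(+0.745,-0.118) vel=(+1.825,-0.499) ωy=+28.24

Key-timestep trajectory:
   step    t(s)  obj.x    obj.z    obj.vx   obj.vz 
     52  0.1871   +0.098  +0.059  +0.452  -0.124
    105  0.3777   +0.228  +0.024  +0.913  -0.250
    157  0.5647   +0.441  -0.035  +1.365  -0.373


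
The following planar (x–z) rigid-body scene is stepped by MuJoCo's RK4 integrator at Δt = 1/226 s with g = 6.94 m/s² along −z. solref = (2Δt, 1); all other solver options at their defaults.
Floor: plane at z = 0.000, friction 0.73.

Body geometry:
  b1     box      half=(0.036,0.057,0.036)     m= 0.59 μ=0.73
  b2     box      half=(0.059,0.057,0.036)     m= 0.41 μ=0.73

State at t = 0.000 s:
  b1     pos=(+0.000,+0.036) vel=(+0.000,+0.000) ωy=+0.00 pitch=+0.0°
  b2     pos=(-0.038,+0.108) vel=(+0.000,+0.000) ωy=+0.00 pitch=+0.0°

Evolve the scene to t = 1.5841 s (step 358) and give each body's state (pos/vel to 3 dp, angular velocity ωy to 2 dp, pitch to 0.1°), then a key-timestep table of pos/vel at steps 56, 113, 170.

State at t = 1.5841 s:
  b1     pos=(+0.000,+0.036) vel=(+0.000,+0.000) ωy=+0.00 pitch=+0.0°
  b2     pos=(-0.184,+0.036) vel=(+0.000,+0.000) ωy=+0.00 pitch=+180.0°

Key-timestep trajectory:
   step    t(s)  b1.x    b1.z    b1.vx   b1.vz   b2.x    b2.z    b2.vx   b2.vz 
     56  0.2478   +0.000  +0.036  +0.000  +0.000   -0.046  +0.107  -0.090  -0.026
    113  0.5000   +0.000  +0.036  +0.000  +0.000   -0.098  +0.064  -0.239  +0.124
    170  0.7522   +0.000  +0.036  +0.000  +0.000   -0.137  +0.068  -0.163  -0.031
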